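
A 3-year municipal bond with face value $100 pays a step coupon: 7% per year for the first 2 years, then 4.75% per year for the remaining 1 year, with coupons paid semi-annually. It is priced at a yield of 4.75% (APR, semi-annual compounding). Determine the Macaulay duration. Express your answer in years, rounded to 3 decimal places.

Periodic yield y = 0.02375. Discount each cash flow and weight by its period:
  t   CF        PV=CF/(1+0.02375)^t    t·PV
  1        3.500         3.4188         3.4188
  2        3.500         3.3395         6.6790
  3        3.500         3.2620         9.7861
  4        3.500         3.1863        12.7454
  5        2.375         2.1120        10.5600
  6      102.375        88.9263       533.5580
  Σ                    104.2450       576.7473
Price P = Σ PV = 104.2450.
Macaulay duration = Σ(t·PV) / P = 576.7473 / 104.2450 = 5.53261 half-year periods.
In years: 5.53261 / 2 = 2.76631 years.

2.766 years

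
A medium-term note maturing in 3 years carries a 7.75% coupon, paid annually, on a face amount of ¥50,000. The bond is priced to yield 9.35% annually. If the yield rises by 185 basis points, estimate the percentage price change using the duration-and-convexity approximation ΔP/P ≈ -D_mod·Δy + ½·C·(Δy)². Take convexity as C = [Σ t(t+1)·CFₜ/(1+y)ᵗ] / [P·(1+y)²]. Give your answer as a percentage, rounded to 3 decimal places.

-4.556%

With y = 0.0935:
  t   CF        PV=CF/(1+0.0935)^t    t·PV        t(t+1)·PV
  1     3,875.00     3,543.6671     3,543.6671       7,087.3342
  2     3,875.00     3,240.6650     6,481.3299      19,443.9897
  3    53,875.00    41,203.1976   123,609.5928     494,438.3712
  Σ                 47,987.5297   133,634.5898     520,969.6952
P = 47,987.5297; D_Mac = 2.78478 yrs; D_mod = 2.54666 yrs; C = 9.07918.
Duration effect: -2.54666 × (+0.0185) = -0.047113
Convexity effect: 0.5 × 9.07918 × (0.0185)² = +0.0015537
ΔP/P ≈ -0.047113 + 0.0015537 = -0.045560 = -4.5560%.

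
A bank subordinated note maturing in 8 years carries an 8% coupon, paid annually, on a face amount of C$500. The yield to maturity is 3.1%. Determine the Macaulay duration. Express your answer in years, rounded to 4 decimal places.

6.4754 years

Periodic yield y = 0.031. Discount each cash flow and weight by its year:
  t   CF        PV=CF/(1+0.031)^t    t·PV
  1        40.00        38.7973        38.7973
  2        40.00        37.6307        75.2615
  3        40.00        36.4993       109.4978
  4        40.00        35.4018       141.6072
  5        40.00        34.3373       171.6867
  6        40.00        33.3049       199.8293
  7        40.00        32.3035       226.1244
  8       540.00       422.9845     3,383.8759
  Σ                    671.2593     4,346.6800
Price P = Σ PV = 671.2593.
Macaulay duration = Σ(t·PV) / P = 4,346.6800 / 671.2593 = 6.47541 years.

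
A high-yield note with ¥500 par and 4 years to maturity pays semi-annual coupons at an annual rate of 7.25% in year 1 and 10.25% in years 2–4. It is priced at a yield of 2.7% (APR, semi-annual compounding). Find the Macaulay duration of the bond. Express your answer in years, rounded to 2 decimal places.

3.53 years

Periodic yield y = 0.0135. Discount each cash flow and weight by its period:
  t   CF        PV=CF/(1+0.0135)^t    t·PV
  1       18.125        17.8836        17.8836
  2       18.125        17.6454        35.2907
  3       25.625        24.6146        73.8438
  4       25.625        24.2867        97.1469
  5       25.625        23.9632       119.8161
  6       25.625        23.6440       141.8641
  7       25.625        23.3291       163.3036
  8      525.625       472.1565     3,777.2521
  Σ                    627.5231     4,426.4009
Price P = Σ PV = 627.5231.
Macaulay duration = Σ(t·PV) / P = 4,426.4009 / 627.5231 = 7.05377 half-year periods.
In years: 7.05377 / 2 = 3.52688 years.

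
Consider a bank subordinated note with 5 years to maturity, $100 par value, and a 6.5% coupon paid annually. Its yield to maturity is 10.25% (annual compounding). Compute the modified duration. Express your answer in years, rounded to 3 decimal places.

3.968 years

Periodic yield y = 0.1025. First find Macaulay duration:
  t   CF        PV=CF/(1+0.1025)^t    t·PV
  1         6.50         5.8957         5.8957
  2         6.50         5.3476        10.6951
  3         6.50         4.8504        14.5512
  4         6.50         4.3995        17.5978
  5       106.50        65.3818       326.9088
  Σ                     85.8749       375.6487
P = 85.8749; Macaulay duration = 375.6487 / 85.8749 = 4.37437 years.
Modified duration = D_Mac / (1 + y) = 4.37437 / 1.1025 = 3.96768 years.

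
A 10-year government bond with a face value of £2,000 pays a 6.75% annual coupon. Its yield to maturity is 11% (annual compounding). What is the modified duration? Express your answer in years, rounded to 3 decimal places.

6.455 years

Periodic yield y = 0.11. First find Macaulay duration:
  t   CF        PV=CF/(1+0.11)^t    t·PV
  1       135.00       121.6216       121.6216
  2       135.00       109.5690       219.1381
  3       135.00        98.7108       296.1325
  4       135.00        88.9287       355.7147
  5       135.00        80.1159       400.5796
  6       135.00        72.1765       433.0591
  7       135.00        65.0239       455.1672
  8       135.00        58.5801       468.6406
  9       135.00        52.7748       474.9736
  10    2,135.00       751.9139     7,519.1386
  Σ                  1,499.4153    10,744.1657
P = 1,499.4153; Macaulay duration = 10,744.1657 / 1,499.4153 = 7.16557 years.
Modified duration = D_Mac / (1 + y) = 7.16557 / 1.11 = 6.45547 years.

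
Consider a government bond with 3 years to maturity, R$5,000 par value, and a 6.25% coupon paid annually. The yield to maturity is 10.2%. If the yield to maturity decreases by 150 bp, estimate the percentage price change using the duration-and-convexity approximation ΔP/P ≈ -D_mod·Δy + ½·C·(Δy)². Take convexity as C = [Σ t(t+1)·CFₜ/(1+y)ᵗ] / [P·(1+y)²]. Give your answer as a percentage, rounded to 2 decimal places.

With y = 0.102:
  t   CF        PV=CF/(1+0.102)^t    t·PV        t(t+1)·PV
  1       312.50       283.5753       283.5753         567.1506
  2       312.50       257.3279       514.6557       1,543.9672
  3     5,312.50     3,969.6678    11,909.0033      47,636.0130
  Σ                  4,510.5709    12,707.2343      49,747.1309
P = 4,510.5709; D_Mac = 2.81721 yrs; D_mod = 2.55645 yrs; C = 9.08183.
Duration effect: -2.55645 × (-0.015) = +0.038347
Convexity effect: 0.5 × 9.08183 × (-0.015)² = +0.0010217
ΔP/P ≈ +0.038347 + 0.0010217 = +0.039369 = +3.9369%.

+3.94%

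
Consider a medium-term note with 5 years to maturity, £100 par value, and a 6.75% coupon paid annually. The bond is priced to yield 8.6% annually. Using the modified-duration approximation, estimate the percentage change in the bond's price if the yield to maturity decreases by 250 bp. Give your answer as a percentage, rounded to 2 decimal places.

Periodic yield y = 0.086. Modified duration first:
  t   CF        PV=CF/(1+0.086)^t    t·PV
  1         6.75         6.2155         6.2155
  2         6.75         5.7233        11.4465
  3         6.75         5.2700        15.8101
  4         6.75         4.8527        19.4108
  5       106.75        70.6673       353.3367
  Σ                     92.7288       406.2197
P = 92.7288; D_Mac = 4.38073 yrs; D_mod = 4.38073/(1+0.086) = 4.03382 yrs.
ΔP/P ≈ -D_mod · Δy = -4.03382 × (-0.025) = +0.100845 = +10.0845%.

+10.08%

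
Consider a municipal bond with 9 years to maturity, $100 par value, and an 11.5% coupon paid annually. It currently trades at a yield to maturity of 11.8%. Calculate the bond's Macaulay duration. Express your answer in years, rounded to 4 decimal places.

6.0309 years

Periodic yield y = 0.118. Discount each cash flow and weight by its year:
  t   CF        PV=CF/(1+0.118)^t    t·PV
  1        11.50        10.2862        10.2862
  2        11.50         9.2006        18.4011
  3        11.50         8.2295        24.6884
  4        11.50         7.3609        29.4436
  5        11.50         6.5840        32.9199
  6        11.50         5.8891        35.3344
  7        11.50         5.2675        36.8726
  8        11.50         4.7115        37.6924
  9       111.50        40.8600       367.7402
  Σ                     98.3893       593.3789
Price P = Σ PV = 98.3893.
Macaulay duration = Σ(t·PV) / P = 593.3789 / 98.3893 = 6.03093 years.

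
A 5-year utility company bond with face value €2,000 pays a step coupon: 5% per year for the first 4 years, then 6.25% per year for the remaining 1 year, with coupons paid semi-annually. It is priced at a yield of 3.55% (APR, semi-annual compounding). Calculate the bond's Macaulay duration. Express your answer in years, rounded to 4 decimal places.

Periodic yield y = 0.01775. Discount each cash flow and weight by its period:
  t   CF        PV=CF/(1+0.01775)^t    t·PV
  1        50.00        49.1280        49.1280
  2        50.00        48.2712        96.5423
  3        50.00        47.4293       142.2879
  4        50.00        46.6021       186.4084
  5        50.00        45.7893       228.9467
  6        50.00        44.9908       269.9446
  7        50.00        44.2061       309.4427
  8        50.00        43.4351       347.4810
  9        62.50        53.3470       480.1230
  10    2,062.50     1,729.7480    17,297.4804
  Σ                  2,152.9469    19,407.7851
Price P = Σ PV = 2,152.9469.
Macaulay duration = Σ(t·PV) / P = 19,407.7851 / 2,152.9469 = 9.01452 half-year periods.
In years: 9.01452 / 2 = 4.50726 years.

4.5073 years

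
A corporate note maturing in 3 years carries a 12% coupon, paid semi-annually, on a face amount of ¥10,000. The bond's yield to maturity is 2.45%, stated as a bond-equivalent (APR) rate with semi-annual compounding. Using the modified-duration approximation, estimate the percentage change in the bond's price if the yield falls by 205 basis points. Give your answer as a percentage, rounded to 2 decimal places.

+5.38%

Periodic yield y = 0.01225. Modified duration first:
  t   CF        PV=CF/(1+0.01225)^t    t·PV
  1       600.00       592.7389       592.7389
  2       600.00       585.5658     1,171.1315
  3       600.00       578.4794     1,735.4382
  4       600.00       571.4788     2,285.9151
  5       600.00       564.5629     2,822.8144
  6    10,600.00     9,853.2421    59,119.4524
  Σ                 12,746.0678    67,727.4906
P = 12,746.0678; D_Mac = 5.31360 half-year periods = 2.65680 yrs; D_mod = 2.65680/(1+0.01225) = 2.62465 yrs.
ΔP/P ≈ -D_mod · Δy = -2.62465 × (-0.0205) = +0.053805 = +5.3805%.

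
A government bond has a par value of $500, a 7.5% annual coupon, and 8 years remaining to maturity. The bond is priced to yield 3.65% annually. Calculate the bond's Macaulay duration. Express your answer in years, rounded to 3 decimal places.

Periodic yield y = 0.0365. Discount each cash flow and weight by its year:
  t   CF        PV=CF/(1+0.0365)^t    t·PV
  1        37.50        36.1795        36.1795
  2        37.50        34.9054        69.8108
  3        37.50        33.6762       101.0287
  4        37.50        32.4903       129.9613
  5        37.50        31.3462       156.7309
  6        37.50        30.2423       181.4541
  7        37.50        29.1774       204.2416
  8       537.50       403.4819     3,227.8549
  Σ                    631.4992     4,107.2617
Price P = Σ PV = 631.4992.
Macaulay duration = Σ(t·PV) / P = 4,107.2617 / 631.4992 = 6.50399 years.

6.504 years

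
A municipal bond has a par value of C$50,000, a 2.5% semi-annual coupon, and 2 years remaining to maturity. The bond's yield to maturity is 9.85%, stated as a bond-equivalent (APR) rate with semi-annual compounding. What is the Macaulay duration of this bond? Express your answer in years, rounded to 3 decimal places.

Periodic yield y = 0.04925. Discount each cash flow and weight by its period:
  t   CF        PV=CF/(1+0.04925)^t    t·PV
  1       625.00       595.6636       595.6636
  2       625.00       567.7041     1,135.4083
  3       625.00       541.0571     1,623.1712
  4    50,625.00    41,768.5236   167,074.0945
  Σ                 43,472.9484   170,428.3376
Price P = Σ PV = 43,472.9484.
Macaulay duration = Σ(t·PV) / P = 170,428.3376 / 43,472.9484 = 3.92033 half-year periods.
In years: 3.92033 / 2 = 1.96017 years.

1.960 years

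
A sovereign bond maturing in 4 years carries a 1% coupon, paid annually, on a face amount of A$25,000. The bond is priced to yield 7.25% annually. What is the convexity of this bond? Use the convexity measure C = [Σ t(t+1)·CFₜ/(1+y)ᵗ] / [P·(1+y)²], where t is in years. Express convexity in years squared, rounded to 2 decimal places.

With y = 0.0725:
  t   CF        PV=CF/(1+0.0725)^t    t·PV        t(t+1)·PV
  1       250.00       233.1002       233.1002         466.2005
  2       250.00       217.3429       434.6857       1,304.0572
  3       250.00       202.6507       607.9521       2,431.8084
  4    25,250.00    19,084.1218    76,336.4871     381,682.4354
  Σ                 19,737.2156    77,612.2252     385,884.5015
P = 19,737.2156.
Convexity = Σ t(t+1)·PV / [P·(1+y)²] = 385,884.5015 / (19,737.2156 × 1.150256) = 16.99718.

17.00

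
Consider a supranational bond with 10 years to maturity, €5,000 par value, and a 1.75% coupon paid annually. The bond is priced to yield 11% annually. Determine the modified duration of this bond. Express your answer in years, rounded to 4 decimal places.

7.9188 years

Periodic yield y = 0.11. First find Macaulay duration:
  t   CF        PV=CF/(1+0.11)^t    t·PV
  1        87.50        78.8288        78.8288
  2        87.50        71.0170       142.0339
  3        87.50        63.9792       191.9377
  4        87.50        57.6390       230.5558
  5        87.50        51.9270       259.6350
  6        87.50        46.7811       280.6864
  7        87.50        42.1451       295.0158
  8        87.50        37.9686       303.7485
  9        87.50        34.2059       307.8533
  10    5,087.50     1,791.7385    17,917.3854
  Σ                  2,276.2302    20,007.6807
P = 2,276.2302; Macaulay duration = 20,007.6807 / 2,276.2302 = 8.78983 years.
Modified duration = D_Mac / (1 + y) = 8.78983 / 1.11 = 7.91877 years.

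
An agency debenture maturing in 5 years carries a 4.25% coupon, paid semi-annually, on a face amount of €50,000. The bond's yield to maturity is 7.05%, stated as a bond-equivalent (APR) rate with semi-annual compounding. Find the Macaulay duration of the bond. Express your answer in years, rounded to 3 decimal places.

4.522 years

Periodic yield y = 0.03525. Discount each cash flow and weight by its period:
  t   CF        PV=CF/(1+0.03525)^t    t·PV
  1     1,062.50     1,026.3221     1,026.3221
  2     1,062.50       991.3761     1,982.7523
  3     1,062.50       957.6200     2,872.8601
  4     1,062.50       925.0133     3,700.0532
  5     1,062.50       893.5168     4,467.5842
  6     1,062.50       863.0928     5,178.5569
  7     1,062.50       833.7047     5,835.9331
  8     1,062.50       805.3173     6,442.5383
  9     1,062.50       777.8964     7,001.0680
  10   51,062.50    36,111.8454   361,118.4537
  Σ                 44,185.7051   399,626.1220
Price P = Σ PV = 44,185.7051.
Macaulay duration = Σ(t·PV) / P = 399,626.1220 / 44,185.7051 = 9.04424 half-year periods.
In years: 9.04424 / 2 = 4.52212 years.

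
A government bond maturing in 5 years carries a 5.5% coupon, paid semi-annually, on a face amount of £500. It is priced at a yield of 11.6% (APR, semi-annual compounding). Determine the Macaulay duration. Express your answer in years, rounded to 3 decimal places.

Periodic yield y = 0.058. Discount each cash flow and weight by its period:
  t   CF        PV=CF/(1+0.058)^t    t·PV
  1        13.75        12.9962        12.9962
  2        13.75        12.2838        24.5675
  3        13.75        11.6104        34.8311
  4        13.75        10.9739        43.8955
  5        13.75        10.3723        51.8614
  6        13.75         9.8037        58.8220
  7        13.75         9.2662        64.8636
  8        13.75         8.7583        70.0660
  9        13.75         8.2781        74.5031
  10      513.75       292.3447     2,923.4465
  Σ                    386.6874     3,359.8530
Price P = Σ PV = 386.6874.
Macaulay duration = Σ(t·PV) / P = 3,359.8530 / 386.6874 = 8.68881 half-year periods.
In years: 8.68881 / 2 = 4.34440 years.

4.344 years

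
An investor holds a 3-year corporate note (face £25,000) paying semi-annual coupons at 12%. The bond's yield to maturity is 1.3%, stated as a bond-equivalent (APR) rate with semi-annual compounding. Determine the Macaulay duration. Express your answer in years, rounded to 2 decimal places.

Periodic yield y = 0.0065. Discount each cash flow and weight by its period:
  t   CF        PV=CF/(1+0.0065)^t    t·PV
  1     1,500.00     1,490.3130     1,490.3130
  2     1,500.00     1,480.6885     2,961.3770
  3     1,500.00     1,471.1262     4,413.3785
  4     1,500.00     1,461.6256     5,846.5024
  5     1,500.00     1,452.1864     7,260.9320
  6    26,500.00    25,489.6105   152,937.6628
  Σ                 32,845.5501   174,910.1656
Price P = Σ PV = 32,845.5501.
Macaulay duration = Σ(t·PV) / P = 174,910.1656 / 32,845.5501 = 5.32523 half-year periods.
In years: 5.32523 / 2 = 2.66262 years.

2.66 years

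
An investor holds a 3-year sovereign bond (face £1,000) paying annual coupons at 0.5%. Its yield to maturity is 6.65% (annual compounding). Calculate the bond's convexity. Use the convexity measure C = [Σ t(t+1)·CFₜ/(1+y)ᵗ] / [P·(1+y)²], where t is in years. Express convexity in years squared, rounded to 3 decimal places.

10.473

With y = 0.0665:
  t   CF        PV=CF/(1+0.0665)^t    t·PV        t(t+1)·PV
  1         5.00         4.6882         4.6882           9.3765
  2         5.00         4.3959         8.7918          26.3754
  3     1,005.00       828.4828     2,485.4483       9,941.7933
  Σ                    837.5669     2,498.9284       9,977.5452
P = 837.5669.
Convexity = Σ t(t+1)·PV / [P·(1+y)²] = 9,977.5452 / (837.5669 × 1.137422) = 10.47327.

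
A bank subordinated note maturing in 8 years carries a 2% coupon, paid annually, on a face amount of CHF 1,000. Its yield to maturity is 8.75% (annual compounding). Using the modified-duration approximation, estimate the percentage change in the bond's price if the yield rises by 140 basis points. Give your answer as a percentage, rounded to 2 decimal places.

Periodic yield y = 0.0875. Modified duration first:
  t   CF        PV=CF/(1+0.0875)^t    t·PV
  1        20.00        18.3908        18.3908
  2        20.00        16.9111        33.8222
  3        20.00        15.5504        46.6513
  4        20.00        14.2992        57.1970
  5        20.00        13.1487        65.7436
  6        20.00        12.0908        72.5447
  7        20.00        11.1180        77.8257
  8     1,020.00       521.3940     4,171.1522
  Σ                    622.9030     4,543.3274
P = 622.9030; D_Mac = 7.29380 yrs; D_mod = 7.29380/(1+0.0875) = 6.70694 yrs.
ΔP/P ≈ -D_mod · Δy = -6.70694 × (+0.014) = -0.093897 = -9.3897%.

-9.39%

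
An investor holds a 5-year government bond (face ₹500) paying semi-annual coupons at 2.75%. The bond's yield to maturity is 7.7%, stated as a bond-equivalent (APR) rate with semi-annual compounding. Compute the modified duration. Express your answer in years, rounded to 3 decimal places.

4.488 years

Periodic yield y = 0.0385. First find Macaulay duration:
  t   CF        PV=CF/(1+0.0385)^t    t·PV
  1        6.875         6.6201         6.6201
  2        6.875         6.3747        12.7494
  3        6.875         6.1384        18.4151
  4        6.875         5.9108        23.6432
  5        6.875         5.6917        28.4584
  6        6.875         5.4807        32.8840
  7        6.875         5.2775        36.9424
  8        6.875         5.0818        40.6547
  9        6.875         4.8934        44.0410
  10     506.875       347.4048     3,474.0484
  Σ                    398.8740     3,718.4567
P = 398.8740; Macaulay duration = 3,718.4567 / 398.8740 = 9.32239 half-year periods = 4.66119 years.
Modified duration = D_Mac / (1 + y) = 4.66119 / 1.0385 = 4.48839 years.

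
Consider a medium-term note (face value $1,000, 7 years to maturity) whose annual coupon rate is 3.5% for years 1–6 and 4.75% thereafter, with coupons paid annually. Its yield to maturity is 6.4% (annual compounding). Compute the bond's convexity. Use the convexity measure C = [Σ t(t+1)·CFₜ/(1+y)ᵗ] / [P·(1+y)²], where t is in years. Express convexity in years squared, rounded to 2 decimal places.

42.61

With y = 0.064:
  t   CF        PV=CF/(1+0.064)^t    t·PV        t(t+1)·PV
  1        35.00        32.8947        32.8947          65.7895
  2        35.00        30.9161        61.8322         185.4966
  3        35.00        29.0565        87.1695         348.6779
  4        35.00        27.3087       109.2349         546.1746
  5        35.00        25.6661       128.3305         769.9830
  6        35.00        24.1223       144.7337       1,013.1356
  7     1,047.50       678.5200     4,749.6398      37,997.1185
  Σ                    848.4844     5,313.8353      40,926.3757
P = 848.4844.
Convexity = Σ t(t+1)·PV / [P·(1+y)²] = 40,926.3757 / (848.4844 × 1.132096) = 42.60653.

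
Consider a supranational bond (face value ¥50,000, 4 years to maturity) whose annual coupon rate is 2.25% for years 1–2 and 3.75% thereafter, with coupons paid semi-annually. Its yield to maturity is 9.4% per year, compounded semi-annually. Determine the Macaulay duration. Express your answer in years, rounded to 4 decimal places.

3.8034 years

Periodic yield y = 0.047. Discount each cash flow and weight by its period:
  t   CF        PV=CF/(1+0.047)^t    t·PV
  1       562.50       537.2493       537.2493
  2       562.50       513.1321     1,026.2642
  3       562.50       490.0975     1,470.2925
  4       562.50       468.0969     1,872.3878
  5       937.50       745.1400     3,725.6999
  6       937.50       711.6905     4,270.1432
  7       937.50       679.7426     4,758.1984
  8    50,937.50    35,274.7685   282,198.1483
  Σ                 39,419.9175   299,858.3834
Price P = Σ PV = 39,419.9175.
Macaulay duration = Σ(t·PV) / P = 299,858.3834 / 39,419.9175 = 7.60677 half-year periods.
In years: 7.60677 / 2 = 3.80339 years.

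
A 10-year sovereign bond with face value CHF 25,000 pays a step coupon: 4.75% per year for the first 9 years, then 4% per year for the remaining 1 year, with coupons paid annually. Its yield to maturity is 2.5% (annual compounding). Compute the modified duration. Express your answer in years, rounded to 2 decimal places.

Periodic yield y = 0.025. First find Macaulay duration:
  t   CF        PV=CF/(1+0.025)^t    t·PV
  1     1,187.50     1,158.5366     1,158.5366
  2     1,187.50     1,130.2796     2,260.5592
  3     1,187.50     1,102.7118     3,308.1354
  4     1,187.50     1,075.8164     4,303.2656
  5     1,187.50     1,049.5770     5,247.8848
  6     1,187.50     1,023.9775     6,143.8652
  7     1,187.50       999.0025     6,993.0173
  8     1,187.50       974.6366     7,797.0924
  9     1,187.50       950.8649     8,557.7844
  10   26,000.00    20,311.1584   203,111.5844
  Σ                 29,776.5613   248,881.7252
P = 29,776.5613; Macaulay duration = 248,881.7252 / 29,776.5613 = 8.35831 years.
Modified duration = D_Mac / (1 + y) = 8.35831 / 1.025 = 8.15445 years.

8.15 years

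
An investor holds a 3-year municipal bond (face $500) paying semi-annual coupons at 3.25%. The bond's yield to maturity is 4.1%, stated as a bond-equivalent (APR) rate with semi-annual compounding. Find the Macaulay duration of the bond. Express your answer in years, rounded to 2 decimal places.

2.88 years

Periodic yield y = 0.0205. Discount each cash flow and weight by its period:
  t   CF        PV=CF/(1+0.0205)^t    t·PV
  1        8.125         7.9618         7.9618
  2        8.125         7.8018        15.6037
  3        8.125         7.6451        22.9354
  4        8.125         7.4915        29.9662
  5        8.125         7.3411        36.7053
  6      508.125       449.8757     2,699.2540
  Σ                    488.1170     2,812.4263
Price P = Σ PV = 488.1170.
Macaulay duration = Σ(t·PV) / P = 2,812.4263 / 488.1170 = 5.76179 half-year periods.
In years: 5.76179 / 2 = 2.88089 years.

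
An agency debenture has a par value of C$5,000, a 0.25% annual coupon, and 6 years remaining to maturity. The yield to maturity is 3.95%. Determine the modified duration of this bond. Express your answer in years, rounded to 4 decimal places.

Periodic yield y = 0.0395. First find Macaulay duration:
  t   CF        PV=CF/(1+0.0395)^t    t·PV
  1        12.50        12.0250        12.0250
  2        12.50        11.5681        23.1361
  3        12.50        11.1285        33.3855
  4        12.50        10.7056        42.8225
  5        12.50        10.2988        51.4941
  6     5,012.50     3,972.8981    23,837.3885
  Σ                  4,028.6241    24,000.2517
P = 4,028.6241; Macaulay duration = 24,000.2517 / 4,028.6241 = 5.95743 years.
Modified duration = D_Mac / (1 + y) = 5.95743 / 1.0395 = 5.73105 years.

5.7311 years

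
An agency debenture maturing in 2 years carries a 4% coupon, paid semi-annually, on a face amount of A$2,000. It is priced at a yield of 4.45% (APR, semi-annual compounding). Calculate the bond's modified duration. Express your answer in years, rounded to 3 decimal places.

Periodic yield y = 0.02225. First find Macaulay duration:
  t   CF        PV=CF/(1+0.02225)^t    t·PV
  1        40.00        39.1294        39.1294
  2        40.00        38.2777        76.5554
  3        40.00        37.4446       112.3337
  4     2,040.00     1,868.1068     7,472.4270
  Σ                  1,982.9584     7,700.4454
P = 1,982.9584; Macaulay duration = 7,700.4454 / 1,982.9584 = 3.88331 half-year periods = 1.94166 years.
Modified duration = D_Mac / (1 + y) = 1.94166 / 1.02225 = 1.89939 years.

1.899 years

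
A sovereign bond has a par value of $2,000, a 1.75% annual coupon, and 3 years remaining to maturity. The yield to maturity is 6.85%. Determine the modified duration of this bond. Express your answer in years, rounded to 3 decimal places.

2.756 years

Periodic yield y = 0.0685. First find Macaulay duration:
  t   CF        PV=CF/(1+0.0685)^t    t·PV
  1        35.00        32.7562        32.7562
  2        35.00        30.6562        61.3125
  3     2,035.00     1,668.1720     5,004.5161
  Σ                  1,731.5845     5,098.5848
P = 1,731.5845; Macaulay duration = 5,098.5848 / 1,731.5845 = 2.94446 years.
Modified duration = D_Mac / (1 + y) = 2.94446 / 1.0685 = 2.75570 years.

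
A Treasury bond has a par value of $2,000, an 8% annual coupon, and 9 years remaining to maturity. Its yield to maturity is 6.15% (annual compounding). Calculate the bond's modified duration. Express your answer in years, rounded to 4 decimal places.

Periodic yield y = 0.0615. First find Macaulay duration:
  t   CF        PV=CF/(1+0.0615)^t    t·PV
  1       160.00       150.7301       150.7301
  2       160.00       141.9973       283.9945
  3       160.00       133.7704       401.3112
  4       160.00       126.0201       504.0806
  5       160.00       118.7189       593.5947
  6       160.00       111.8407       671.0444
  7       160.00       105.3610       737.5272
  8       160.00        99.2567       794.0539
  9     2,160.00     1,262.3325    11,360.9925
  Σ                  2,250.0278    15,497.3291
P = 2,250.0278; Macaulay duration = 15,497.3291 / 2,250.0278 = 6.88762 years.
Modified duration = D_Mac / (1 + y) = 6.88762 / 1.0615 = 6.48857 years.

6.4886 years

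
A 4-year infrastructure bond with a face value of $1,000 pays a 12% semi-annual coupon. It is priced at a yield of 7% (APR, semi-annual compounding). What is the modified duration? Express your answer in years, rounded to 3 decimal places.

3.239 years

Periodic yield y = 0.035. First find Macaulay duration:
  t   CF        PV=CF/(1+0.035)^t    t·PV
  1        60.00        57.9710        57.9710
  2        60.00        56.0106       112.0213
  3        60.00        54.1166       162.3497
  4        60.00        52.2865       209.1461
  5        60.00        50.5184       252.5920
  6        60.00        48.8100       292.8602
  7        60.00        47.1595       330.1162
  8     1,060.00       804.9762     6,439.8100
  Σ                  1,171.8489     7,856.8665
P = 1,171.8489; Macaulay duration = 7,856.8665 / 1,171.8489 = 6.70468 half-year periods = 3.35234 years.
Modified duration = D_Mac / (1 + y) = 3.35234 / 1.035 = 3.23897 years.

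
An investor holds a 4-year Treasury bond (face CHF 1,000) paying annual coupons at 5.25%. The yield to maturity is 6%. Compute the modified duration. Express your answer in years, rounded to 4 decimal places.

3.4965 years

Periodic yield y = 0.06. First find Macaulay duration:
  t   CF        PV=CF/(1+0.06)^t    t·PV
  1        52.50        49.5283        49.5283
  2        52.50        46.7248        93.4496
  3        52.50        44.0800       132.2400
  4     1,052.50       833.6786     3,334.7143
  Σ                    974.0117     3,609.9323
P = 974.0117; Macaulay duration = 3,609.9323 / 974.0117 = 3.70625 years.
Modified duration = D_Mac / (1 + y) = 3.70625 / 1.06 = 3.49646 years.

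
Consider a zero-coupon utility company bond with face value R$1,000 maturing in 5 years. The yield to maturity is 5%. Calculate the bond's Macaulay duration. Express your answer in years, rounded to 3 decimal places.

5.000 years

A zero-coupon bond has a single cash flow at maturity, so its Macaulay duration equals its maturity: 5 years.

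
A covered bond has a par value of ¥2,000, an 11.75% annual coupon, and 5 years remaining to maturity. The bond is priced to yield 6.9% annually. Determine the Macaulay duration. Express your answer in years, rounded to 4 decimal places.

Periodic yield y = 0.069. Discount each cash flow and weight by its year:
  t   CF        PV=CF/(1+0.069)^t    t·PV
  1       235.00       219.8316       219.8316
  2       235.00       205.6423       411.2846
  3       235.00       192.3688       577.1065
  4       235.00       179.9522       719.8086
  5     2,235.00     1,600.9914     8,004.9570
  Σ                  2,398.7863     9,932.9884
Price P = Σ PV = 2,398.7863.
Macaulay duration = Σ(t·PV) / P = 9,932.9884 / 2,398.7863 = 4.14084 years.

4.1408 years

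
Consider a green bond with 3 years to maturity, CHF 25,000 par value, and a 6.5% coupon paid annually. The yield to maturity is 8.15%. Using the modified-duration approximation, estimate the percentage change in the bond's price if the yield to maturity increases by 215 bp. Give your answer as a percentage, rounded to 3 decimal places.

Periodic yield y = 0.0815. Modified duration first:
  t   CF        PV=CF/(1+0.0815)^t    t·PV
  1     1,625.00     1,502.5428     1,502.5428
  2     1,625.00     1,389.3137     2,778.6274
  3    26,625.00    21,047.9617    63,143.8851
  Σ                 23,939.8182    67,425.0553
P = 23,939.8182; D_Mac = 2.81644 yrs; D_mod = 2.81644/(1+0.0815) = 2.60420 yrs.
ΔP/P ≈ -D_mod · Δy = -2.60420 × (+0.0215) = -0.055990 = -5.5990%.

-5.599%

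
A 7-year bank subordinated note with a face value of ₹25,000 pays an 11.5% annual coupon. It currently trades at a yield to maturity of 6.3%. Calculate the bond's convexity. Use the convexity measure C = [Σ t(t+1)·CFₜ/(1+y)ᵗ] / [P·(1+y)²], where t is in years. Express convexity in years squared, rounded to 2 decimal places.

With y = 0.063:
  t   CF        PV=CF/(1+0.063)^t    t·PV        t(t+1)·PV
  1     2,875.00     2,704.6096     2,704.6096       5,409.2192
  2     2,875.00     2,544.3176     5,088.6352      15,265.9055
  3     2,875.00     2,393.5255     7,180.5764      28,722.3058
  4     2,875.00     2,251.6703     9,006.6810      45,033.4051
  5     2,875.00     2,118.2223    10,591.1113      63,546.6676
  6     2,875.00     1,992.6832    11,956.0993      83,692.6949
  7    27,875.00    18,175.3183   127,227.2278   1,017,817.8227
  Σ                 32,180.3466   173,754.9406   1,259,488.0208
P = 32,180.3466.
Convexity = Σ t(t+1)·PV / [P·(1+y)²] = 1,259,488.0208 / (32,180.3466 × 1.129969) = 34.63672.

34.64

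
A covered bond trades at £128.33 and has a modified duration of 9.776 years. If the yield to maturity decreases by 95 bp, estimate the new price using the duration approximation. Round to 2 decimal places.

£140.25

Duration approximation: ΔP/P ≈ -D_mod · Δy = -9.776 × (-0.0095) = +0.092872.
New price ≈ 128.33 × (1 + 0.092872) = 140.24826376.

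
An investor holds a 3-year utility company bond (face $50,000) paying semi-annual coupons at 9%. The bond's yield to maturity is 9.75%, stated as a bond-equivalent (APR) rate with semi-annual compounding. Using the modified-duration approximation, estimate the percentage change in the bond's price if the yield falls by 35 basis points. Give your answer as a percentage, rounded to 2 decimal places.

Periodic yield y = 0.04875. Modified duration first:
  t   CF        PV=CF/(1+0.04875)^t    t·PV
  1     2,250.00     2,145.4112     2,145.4112
  2     2,250.00     2,045.6841     4,091.3682
  3     2,250.00     1,950.5927     5,851.7781
  4     2,250.00     1,859.9215     7,439.6861
  5     2,250.00     1,773.4651     8,867.3256
  6    52,250.00    39,269.4168   235,616.5009
  Σ                 49,044.4915   264,012.0702
P = 49,044.4915; D_Mac = 5.38311 half-year periods = 2.69156 yrs; D_mod = 2.69156/(1+0.04875) = 2.56644 yrs.
ΔP/P ≈ -D_mod · Δy = -2.56644 × (-0.0035) = +0.008983 = +0.8983%.

+0.90%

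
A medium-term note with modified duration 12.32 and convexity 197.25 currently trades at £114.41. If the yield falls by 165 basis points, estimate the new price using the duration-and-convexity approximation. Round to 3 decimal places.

£140.739

Duration effect: -D_mod·Δy = -12.32 × (-0.0165) = +0.203280
Convexity effect: ½·C·(Δy)² = 0.5 × 197.25 × (-0.0165)² = +0.02685065625
ΔP/P ≈ +0.203280 + 0.02685065625 = +0.23013065625
New price ≈ 114.41 × (1 + 0.23013065625) = 140.7392483815625.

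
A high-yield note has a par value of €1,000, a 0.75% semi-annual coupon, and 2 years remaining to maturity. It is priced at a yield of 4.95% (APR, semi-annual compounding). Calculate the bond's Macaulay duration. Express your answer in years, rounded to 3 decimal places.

1.988 years

Periodic yield y = 0.02475. Discount each cash flow and weight by its period:
  t   CF        PV=CF/(1+0.02475)^t    t·PV
  1         3.75         3.6594         3.6594
  2         3.75         3.5710         7.1421
  3         3.75         3.4848        10.4544
  4     1,003.75       910.2357     3,640.9427
  Σ                    920.9509     3,662.1986
Price P = Σ PV = 920.9509.
Macaulay duration = Σ(t·PV) / P = 3,662.1986 / 920.9509 = 3.97654 half-year periods.
In years: 3.97654 / 2 = 1.98827 years.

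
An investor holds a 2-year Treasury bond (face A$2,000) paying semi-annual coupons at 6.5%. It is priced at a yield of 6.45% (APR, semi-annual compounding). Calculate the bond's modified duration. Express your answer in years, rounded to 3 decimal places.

Periodic yield y = 0.03225. First find Macaulay duration:
  t   CF        PV=CF/(1+0.03225)^t    t·PV
  1        65.00        62.9692        62.9692
  2        65.00        61.0019       122.0039
  3        65.00        59.0961       177.2882
  4     2,065.00     1,818.7813     7,275.1254
  Σ                  2,001.8486     7,637.3867
P = 2,001.8486; Macaulay duration = 7,637.3867 / 2,001.8486 = 3.81517 half-year periods = 1.90758 years.
Modified duration = D_Mac / (1 + y) = 1.90758 / 1.03225 = 1.84799 years.

1.848 years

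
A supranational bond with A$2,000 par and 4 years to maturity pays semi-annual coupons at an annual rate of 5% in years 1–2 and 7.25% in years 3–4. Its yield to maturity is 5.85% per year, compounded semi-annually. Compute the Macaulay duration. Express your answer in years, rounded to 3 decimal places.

3.653 years

Periodic yield y = 0.02925. Discount each cash flow and weight by its period:
  t   CF        PV=CF/(1+0.02925)^t    t·PV
  1        50.00        48.5791        48.5791
  2        50.00        47.1985        94.3970
  3        50.00        45.8572       137.5716
  4        50.00        44.5540       178.2159
  5        72.50        62.7673       313.8366
  6        72.50        60.9836       365.9013
  7        72.50        59.2505       414.7534
  8     2,072.50     1,645.6123    13,164.8987
  Σ                  2,014.8024    14,718.1536
Price P = Σ PV = 2,014.8024.
Macaulay duration = Σ(t·PV) / P = 14,718.1536 / 2,014.8024 = 7.30501 half-year periods.
In years: 7.30501 / 2 = 3.65251 years.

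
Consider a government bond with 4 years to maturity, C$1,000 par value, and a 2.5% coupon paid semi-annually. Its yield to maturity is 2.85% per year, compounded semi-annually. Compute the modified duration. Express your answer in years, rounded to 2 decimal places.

3.78 years

Periodic yield y = 0.01425. First find Macaulay duration:
  t   CF        PV=CF/(1+0.01425)^t    t·PV
  1        12.50        12.3244        12.3244
  2        12.50        12.1512        24.3024
  3        12.50        11.9805        35.9415
  4        12.50        11.8122        47.2487
  5        12.50        11.6462        58.2311
  6        12.50        11.4826        68.8955
  7        12.50        11.3213        79.2488
  8     1,012.50       904.1384     7,233.1070
  Σ                    986.8567     7,559.2995
P = 986.8567; Macaulay duration = 7,559.2995 / 986.8567 = 7.65998 half-year periods = 3.82999 years.
Modified duration = D_Mac / (1 + y) = 3.82999 / 1.01425 = 3.77618 years.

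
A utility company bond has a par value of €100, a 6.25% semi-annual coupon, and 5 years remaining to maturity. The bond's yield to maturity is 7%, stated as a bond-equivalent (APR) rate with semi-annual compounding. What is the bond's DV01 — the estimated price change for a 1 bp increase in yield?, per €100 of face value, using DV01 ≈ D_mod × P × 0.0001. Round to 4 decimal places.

€0.0408

Periodic yield y = 0.035.
  t   CF        PV=CF/(1+0.035)^t    t·PV
  1        3.125         3.0193         3.0193
  2        3.125         2.9172         5.8344
  3        3.125         2.8186         8.4557
  4        3.125         2.7233        10.8930
  5        3.125         2.6312        13.1558
  6        3.125         2.5422        15.2531
  7        3.125         2.4562        17.1936
  8        3.125         2.3732        18.9853
  9        3.125         2.2929        20.6362
  10     103.125        73.1073       731.0725
  Σ                     96.8813       844.4990
P = 96.8813; D_Mac = 8.71684 half-year periods = 4.35842 yrs; D_mod = 4.21104 yrs.
DV01 ≈ 4.21104 × 96.8813 × 0.0001 = 0.040797.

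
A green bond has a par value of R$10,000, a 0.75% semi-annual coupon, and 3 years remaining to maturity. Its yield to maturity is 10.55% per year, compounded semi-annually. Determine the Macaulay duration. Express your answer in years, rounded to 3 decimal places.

Periodic yield y = 0.05275. Discount each cash flow and weight by its period:
  t   CF        PV=CF/(1+0.05275)^t    t·PV
  1        37.50        35.6210        35.6210
  2        37.50        33.8361        67.6723
  3        37.50        32.1407        96.4221
  4        37.50        30.5302       122.1210
  5        37.50        29.0005       145.0023
  6    10,037.50     7,373.5063    44,241.0380
  Σ                  7,534.6349    44,707.8767
Price P = Σ PV = 7,534.6349.
Macaulay duration = Σ(t·PV) / P = 44,707.8767 / 7,534.6349 = 5.93365 half-year periods.
In years: 5.93365 / 2 = 2.96682 years.

2.967 years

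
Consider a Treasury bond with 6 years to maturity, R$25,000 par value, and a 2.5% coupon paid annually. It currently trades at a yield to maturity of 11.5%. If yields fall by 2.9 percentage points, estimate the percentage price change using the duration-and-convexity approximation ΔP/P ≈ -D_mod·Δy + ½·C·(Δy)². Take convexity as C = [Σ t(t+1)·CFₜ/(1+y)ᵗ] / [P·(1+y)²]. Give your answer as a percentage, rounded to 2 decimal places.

+15.66%

With y = 0.115:
  t   CF        PV=CF/(1+0.115)^t    t·PV        t(t+1)·PV
  1       625.00       560.5381       560.5381       1,121.0762
  2       625.00       502.7248     1,005.4495       3,016.3486
  3       625.00       450.8742     1,352.6227       5,410.4908
  4       625.00       404.3715     1,617.4860       8,087.4302
  5       625.00       362.6650     1,813.3251      10,879.9509
  6    25,625.00    13,335.6648    80,013.9886     560,097.9204
  Σ                 15,616.8384    86,363.4102     588,613.2171
P = 15,616.8384; D_Mac = 5.53015 yrs; D_mod = 4.95977 yrs; C = 30.31707.
Duration effect: -4.95977 × (-0.029) = +0.143833
Convexity effect: 0.5 × 30.31707 × (-0.029)² = +0.0127483
ΔP/P ≈ +0.143833 + 0.0127483 = +0.156582 = +15.6582%.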